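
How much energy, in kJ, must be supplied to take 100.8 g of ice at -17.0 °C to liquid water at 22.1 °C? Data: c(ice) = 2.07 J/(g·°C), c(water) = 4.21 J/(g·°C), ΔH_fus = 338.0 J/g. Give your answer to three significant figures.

q = 47.0 kJ

q1 (heat ice -17.0→0.0 °C): 100.8 × 2.07 × 17.0 = 3547 J
q2 (melt at 0 °C): 100.8 × 338.0 = 34070 J
q3 (heat water 0.0→22.1 °C): 100.8 × 4.21 × 22.1 = 9379 J
Total: 3547 + 34070 + 9379 = 46996 J = 47.0 kJ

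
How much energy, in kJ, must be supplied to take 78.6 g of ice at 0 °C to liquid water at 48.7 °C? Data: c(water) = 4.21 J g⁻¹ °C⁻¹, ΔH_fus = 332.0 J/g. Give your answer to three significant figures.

q1 (melt at 0 °C): 78.6 × 332.0 = 26095 J
q2 (heat water 0.0→48.7 °C): 78.6 × 4.21 × 48.7 = 16115 J
Total: 26095 + 16115 = 42210 J = 42.2 kJ

q = 42.2 kJ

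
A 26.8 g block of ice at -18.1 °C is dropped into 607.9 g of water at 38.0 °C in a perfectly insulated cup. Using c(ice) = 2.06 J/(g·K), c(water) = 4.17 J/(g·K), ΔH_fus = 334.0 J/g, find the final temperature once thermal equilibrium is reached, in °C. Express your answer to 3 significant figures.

T_f = 32.6 °C

Heat to bring ice to 0 °C and melt it: q₁ = 26.8×2.06×18.1 + 26.8×334.0 = 9950.5 J
Heat the water can supply cooling to 0 °C: 607.9×4.17×38.0 = 96327.8 J > q₁, so all ice melts.
Energy balance: 607.9×4.17×(38.0 − T) = 9950.5 + 26.8×4.17×(T − 0)
2534.943(38.0 − T) = 9950.5 + 111.756 T
96327.8 − 9950.5 = 2646.699 T
T = 86377.3 / 2646.699 = 32.64 °C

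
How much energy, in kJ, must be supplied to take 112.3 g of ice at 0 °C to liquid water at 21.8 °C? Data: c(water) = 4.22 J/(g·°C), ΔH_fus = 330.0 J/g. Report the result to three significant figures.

q1 (melt at 0 °C): 112.3 × 330.0 = 37059 J
q2 (heat water 0.0→21.8 °C): 112.3 × 4.22 × 21.8 = 10331 J
Total: 37059 + 10331 = 47390 J = 47.4 kJ

q = 47.4 kJ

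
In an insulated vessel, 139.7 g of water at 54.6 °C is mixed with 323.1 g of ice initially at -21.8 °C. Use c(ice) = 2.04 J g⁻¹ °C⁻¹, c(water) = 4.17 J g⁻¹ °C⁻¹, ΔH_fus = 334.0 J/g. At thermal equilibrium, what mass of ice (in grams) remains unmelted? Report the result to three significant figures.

m_ice remaining = 271 g

Heat to warm all ice to 0 °C: 323.1×2.04×21.8 = 14369 J
Heat released by water cooling to 0 °C: 139.7×4.17×54.6 = 31807 J
31807 J < 14369 + 323.1×334.0 = 122284.4 J, so not all ice melts; final T = 0 °C.
Heat left for melting: 31807 − 14369 = 17438 J
Mass melted = 17438 / 334.0 = 52.21 g
Ice remaining = 323.1 − 52.21 = 270.89 g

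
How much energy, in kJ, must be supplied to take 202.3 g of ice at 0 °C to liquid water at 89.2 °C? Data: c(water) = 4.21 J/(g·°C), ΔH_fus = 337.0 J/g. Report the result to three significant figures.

q = 144 kJ

q1 (melt at 0 °C): 202.3 × 337.0 = 68175 J
q2 (heat water 0.0→89.2 °C): 202.3 × 4.21 × 89.2 = 75970 J
Total: 68175 + 75970 = 144145 J = 144 kJ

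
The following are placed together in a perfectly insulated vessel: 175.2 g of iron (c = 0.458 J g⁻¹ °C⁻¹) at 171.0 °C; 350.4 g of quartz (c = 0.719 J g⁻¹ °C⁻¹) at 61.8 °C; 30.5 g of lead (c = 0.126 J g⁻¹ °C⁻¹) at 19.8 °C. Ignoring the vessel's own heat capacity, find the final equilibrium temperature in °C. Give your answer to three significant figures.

T_f = 87.4 °C

Σ mᵢcᵢ(T − Tᵢ) = 0  ⇒  T = Σ mᵢcᵢTᵢ / Σ mᵢcᵢ
Σ mᵢcᵢ = 175.2×0.458 + 350.4×0.719 + 30.5×0.126 = 336.0222
Σ mᵢcᵢTᵢ = 80.2416×171.0 + 251.9376×61.8 + 3.843×19.8 = 29367
T = 29367 / 336.0222 = 87.40 °C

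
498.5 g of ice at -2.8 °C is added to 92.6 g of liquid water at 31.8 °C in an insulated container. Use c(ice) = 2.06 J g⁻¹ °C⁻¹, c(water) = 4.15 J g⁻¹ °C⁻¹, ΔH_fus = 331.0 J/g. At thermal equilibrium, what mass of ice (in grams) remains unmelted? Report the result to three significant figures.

m_ice remaining = 470 g

Heat to warm all ice to 0 °C: 498.5×2.06×2.8 = 2875.3 J
Heat released by water cooling to 0 °C: 92.6×4.15×31.8 = 12220 J
12220 J < 2875.3 + 498.5×331.0 = 167878.8 J, so not all ice melts; final T = 0 °C.
Heat left for melting: 12220 − 2875.3 = 9344.7 J
Mass melted = 9344.7 / 331.0 = 28.23 g
Ice remaining = 498.5 − 28.23 = 470.27 g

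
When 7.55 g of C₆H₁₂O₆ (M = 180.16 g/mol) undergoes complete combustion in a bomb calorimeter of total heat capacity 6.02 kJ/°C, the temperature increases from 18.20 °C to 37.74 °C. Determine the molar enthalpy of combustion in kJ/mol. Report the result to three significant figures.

ΔT = 37.74 − 18.20 = 19.54 °C
q_cal = C_cal × ΔT = 6.02 × 19.54 = 117.6308 kJ
n = 7.55 / 180.16 = 0.04191 mol
q_rxn = −q_cal = -117.6308 kJ
ΔH = -117.6308 / 0.04191 = -2807 kJ/mol

ΔH = -2810 kJ/mol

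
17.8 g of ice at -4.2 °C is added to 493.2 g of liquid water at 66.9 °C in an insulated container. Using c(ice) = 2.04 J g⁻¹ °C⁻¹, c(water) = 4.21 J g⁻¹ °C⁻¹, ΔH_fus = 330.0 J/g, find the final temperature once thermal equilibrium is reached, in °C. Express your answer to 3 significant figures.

Heat to bring ice to 0 °C and melt it: q₁ = 17.8×2.04×4.2 + 17.8×330.0 = 6026.5 J
Heat the water can supply cooling to 0 °C: 493.2×4.21×66.9 = 138909 J > q₁, so all ice melts.
Energy balance: 493.2×4.21×(66.9 − T) = 6026.5 + 17.8×4.21×(T − 0)
2076.372(66.9 − T) = 6026.5 + 74.938 T
138909 − 6026.5 = 2151.310 T
T = 132882.5 / 2151.310 = 61.77 °C

T_f = 61.8 °C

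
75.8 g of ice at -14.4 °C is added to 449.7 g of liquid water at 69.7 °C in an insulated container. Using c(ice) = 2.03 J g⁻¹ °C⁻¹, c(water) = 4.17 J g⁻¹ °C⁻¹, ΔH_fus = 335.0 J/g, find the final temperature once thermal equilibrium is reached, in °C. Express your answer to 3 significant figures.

Heat to bring ice to 0 °C and melt it: q₁ = 75.8×2.03×14.4 + 75.8×335.0 = 27609 J
Heat the water can supply cooling to 0 °C: 449.7×4.17×69.7 = 130705 J > q₁, so all ice melts.
Energy balance: 449.7×4.17×(69.7 − T) = 27609 + 75.8×4.17×(T − 0)
1875.249(69.7 − T) = 27609 + 316.086 T
130705 − 27609 = 2191.335 T
T = 103096 / 2191.335 = 47.047 °C

T_f = 47.0 °C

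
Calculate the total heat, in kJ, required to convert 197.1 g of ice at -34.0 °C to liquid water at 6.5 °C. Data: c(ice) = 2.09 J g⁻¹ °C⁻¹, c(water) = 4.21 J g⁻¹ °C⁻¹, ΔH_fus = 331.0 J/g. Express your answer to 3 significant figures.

q1 (heat ice -34.0→0.0 °C): 197.1 × 2.09 × 34.0 = 14006 J
q2 (melt at 0 °C): 197.1 × 331.0 = 65240 J
q3 (heat water 0.0→6.5 °C): 197.1 × 4.21 × 6.5 = 5394 J
Total: 14006 + 65240 + 5394 = 84640 J = 84.6 kJ

q = 84.6 kJ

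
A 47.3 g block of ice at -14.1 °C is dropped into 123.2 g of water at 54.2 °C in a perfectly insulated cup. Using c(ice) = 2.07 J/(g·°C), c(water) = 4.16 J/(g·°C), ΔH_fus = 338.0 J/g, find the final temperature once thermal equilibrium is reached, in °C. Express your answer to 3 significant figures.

Heat to bring ice to 0 °C and melt it: q₁ = 47.3×2.07×14.1 + 47.3×338.0 = 17368 J
Heat the water can supply cooling to 0 °C: 123.2×4.16×54.2 = 27778.2 J > q₁, so all ice melts.
Energy balance: 123.2×4.16×(54.2 − T) = 17368 + 47.3×4.16×(T − 0)
512.512(54.2 − T) = 17368 + 196.768 T
27778.2 − 17368 = 709.280 T
T = 10410.2 / 709.280 = 14.68 °C

T_f = 14.7 °C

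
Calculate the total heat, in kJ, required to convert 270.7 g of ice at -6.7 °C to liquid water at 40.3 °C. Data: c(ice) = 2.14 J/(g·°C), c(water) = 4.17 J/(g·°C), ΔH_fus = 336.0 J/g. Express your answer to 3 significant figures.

q1 (heat ice -6.7→0.0 °C): 270.7 × 2.14 × 6.7 = 3881 J
q2 (melt at 0 °C): 270.7 × 336.0 = 90955 J
q3 (heat water 0.0→40.3 °C): 270.7 × 4.17 × 40.3 = 45491 J
Total: 3881 + 90955 + 45491 = 140327 J = 140 kJ

q = 140 kJ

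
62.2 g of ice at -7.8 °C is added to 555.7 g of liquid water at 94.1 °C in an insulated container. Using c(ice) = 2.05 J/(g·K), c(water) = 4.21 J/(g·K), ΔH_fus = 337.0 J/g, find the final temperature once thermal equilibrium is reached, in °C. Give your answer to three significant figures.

Heat to bring ice to 0 °C and melt it: q₁ = 62.2×2.05×7.8 + 62.2×337.0 = 21956 J
Heat the water can supply cooling to 0 °C: 555.7×4.21×94.1 = 220147 J > q₁, so all ice melts.
Energy balance: 555.7×4.21×(94.1 − T) = 21956 + 62.2×4.21×(T − 0)
2339.497(94.1 − T) = 21956 + 261.862 T
220147 − 21956 = 2601.359 T
T = 198191 / 2601.359 = 76.19 °C

T_f = 76.2 °C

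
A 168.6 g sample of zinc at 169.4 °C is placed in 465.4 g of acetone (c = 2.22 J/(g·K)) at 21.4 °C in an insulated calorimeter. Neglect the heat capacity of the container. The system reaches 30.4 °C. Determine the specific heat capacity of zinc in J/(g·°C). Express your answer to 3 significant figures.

c = 0.397 J/(g·°C)

q_gained = (465.4 × 2.22) × (30.4 − 21.4) = 9299 J
q_lost = 168.6 × c × (169.4 − 30.4) = 23435.4 c
Set equal: c = 9299 / 23435.4 = 0.397 J/(g·°C)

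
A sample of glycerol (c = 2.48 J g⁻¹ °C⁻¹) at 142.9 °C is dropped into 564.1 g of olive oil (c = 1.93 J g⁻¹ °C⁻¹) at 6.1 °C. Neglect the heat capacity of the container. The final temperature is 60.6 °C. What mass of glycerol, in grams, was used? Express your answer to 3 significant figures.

q_gained = (564.1 × 1.93) × (60.6 − 6.1) = 59330 J
q_lost = m × 2.48 × (142.9 − 60.6) = 204.104 m
m = 59330 / 204.104 = 291 g

m = 291 g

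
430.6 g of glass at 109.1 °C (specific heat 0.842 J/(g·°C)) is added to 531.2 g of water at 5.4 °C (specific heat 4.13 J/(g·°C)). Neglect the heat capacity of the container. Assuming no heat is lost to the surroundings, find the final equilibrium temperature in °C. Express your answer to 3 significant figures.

Heat lost by glass = heat gained by water.
(430.6)(0.842)(109.1 − T) = (531.2)(4.13)(T − 5.4)
362.5652 (109.1 − T) = 2193.856 (T − 5.4)
39556 − 362.5652 T = 2193.856 T − 11847
51403 = 2556.4212 T
T = 20.11 °C

T_f = 20.1 °C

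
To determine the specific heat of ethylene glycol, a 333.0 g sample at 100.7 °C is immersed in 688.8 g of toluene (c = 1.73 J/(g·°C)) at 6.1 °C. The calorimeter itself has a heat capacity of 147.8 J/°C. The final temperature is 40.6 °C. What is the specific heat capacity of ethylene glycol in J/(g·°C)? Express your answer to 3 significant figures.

c = 2.31 J/(g·°C)

q_gained = (688.8 × 1.73 + 147.8) × (40.6 − 6.1) = 46210 J
q_lost = 333.0 × c × (100.7 − 40.6) = 20013.3 c
Set equal: c = 46210 / 20013.3 = 2.31 J/(g·°C)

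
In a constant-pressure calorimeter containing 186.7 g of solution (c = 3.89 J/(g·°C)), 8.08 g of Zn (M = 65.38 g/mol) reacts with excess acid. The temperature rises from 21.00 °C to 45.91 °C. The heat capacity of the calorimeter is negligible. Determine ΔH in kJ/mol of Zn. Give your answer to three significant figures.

|ΔT| = |45.91 − 21.00| = 24.91 °C
|q_surr| = (186.7 × 3.89) × 24.91 = 726.263 × 24.91 = 18090 J
n(Zn) = 8.08 / 65.38 = 0.1236 mol
Temperature rose, so q_rxn = −|q_surr| = -18.09 kJ
ΔH = q_rxn / n = -146.4 kJ/mol

ΔH = -146 kJ/mol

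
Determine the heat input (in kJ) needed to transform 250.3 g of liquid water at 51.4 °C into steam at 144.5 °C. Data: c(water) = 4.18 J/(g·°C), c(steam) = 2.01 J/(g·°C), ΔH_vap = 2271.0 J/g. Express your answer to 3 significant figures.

q1 (heat water 51.4→100.0 °C): 250.3 × 4.18 × 48.6 = 50848 J
q2 (vaporize at 100 °C): 250.3 × 2271.0 = 568431 J
q3 (heat steam 100.0→144.5 °C): 250.3 × 2.01 × 44.5 = 22388 J
Total: 50848 + 568431 + 22388 = 641667 J = 642 kJ

q = 642 kJ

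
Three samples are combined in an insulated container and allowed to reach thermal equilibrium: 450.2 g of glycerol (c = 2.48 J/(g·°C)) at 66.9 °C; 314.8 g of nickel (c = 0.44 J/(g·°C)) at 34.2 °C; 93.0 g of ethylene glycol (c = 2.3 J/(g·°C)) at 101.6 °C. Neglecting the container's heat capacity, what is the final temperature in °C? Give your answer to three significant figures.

T_f = 68.9 °C

Σ mᵢcᵢ(T − Tᵢ) = 0  ⇒  T = Σ mᵢcᵢTᵢ / Σ mᵢcᵢ
Σ mᵢcᵢ = 450.2×2.48 + 314.8×0.44 + 93.0×2.3 = 1468.908
Σ mᵢcᵢTᵢ = 1116.496×66.9 + 138.512×34.2 + 213.9×101.6 = 101160
T = 101160 / 1468.908 = 68.87 °C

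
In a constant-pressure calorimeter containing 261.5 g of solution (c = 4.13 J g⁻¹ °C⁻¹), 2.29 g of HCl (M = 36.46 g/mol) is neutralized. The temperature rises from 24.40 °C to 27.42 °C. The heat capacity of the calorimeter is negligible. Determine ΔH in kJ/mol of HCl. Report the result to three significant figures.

ΔH = -51.9 kJ/mol

|ΔT| = |27.42 − 24.40| = 3.02 °C
|q_surr| = (261.5 × 4.13) × 3.02 = 1079.995 × 3.02 = 3262 J
n(HCl) = 2.29 / 36.46 = 0.06281 mol
Temperature rose, so q_rxn = −|q_surr| = -3.262 kJ
ΔH = q_rxn / n = -51.93 kJ/mol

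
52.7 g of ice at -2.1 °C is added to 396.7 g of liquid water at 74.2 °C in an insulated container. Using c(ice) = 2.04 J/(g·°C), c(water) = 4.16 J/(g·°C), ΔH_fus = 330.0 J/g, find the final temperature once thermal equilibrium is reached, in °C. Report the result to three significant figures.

Heat to bring ice to 0 °C and melt it: q₁ = 52.7×2.04×2.1 + 52.7×330.0 = 17617 J
Heat the water can supply cooling to 0 °C: 396.7×4.16×74.2 = 122450 J > q₁, so all ice melts.
Energy balance: 396.7×4.16×(74.2 − T) = 17617 + 52.7×4.16×(T − 0)
1650.272(74.2 − T) = 17617 + 219.232 T
122450 − 17617 = 1869.504 T
T = 104833 / 1869.504 = 56.08 °C

T_f = 56.1 °C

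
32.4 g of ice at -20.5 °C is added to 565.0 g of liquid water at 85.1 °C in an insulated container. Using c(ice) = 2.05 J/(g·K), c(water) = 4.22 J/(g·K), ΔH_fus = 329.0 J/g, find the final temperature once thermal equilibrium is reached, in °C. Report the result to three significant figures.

T_f = 75.7 °C

Heat to bring ice to 0 °C and melt it: q₁ = 32.4×2.05×20.5 + 32.4×329.0 = 12021 J
Heat the water can supply cooling to 0 °C: 565.0×4.22×85.1 = 202904 J > q₁, so all ice melts.
Energy balance: 565.0×4.22×(85.1 − T) = 12021 + 32.4×4.22×(T − 0)
2384.3(85.1 − T) = 12021 + 136.728 T
202904 − 12021 = 2521.028 T
T = 190883 / 2521.028 = 75.72 °C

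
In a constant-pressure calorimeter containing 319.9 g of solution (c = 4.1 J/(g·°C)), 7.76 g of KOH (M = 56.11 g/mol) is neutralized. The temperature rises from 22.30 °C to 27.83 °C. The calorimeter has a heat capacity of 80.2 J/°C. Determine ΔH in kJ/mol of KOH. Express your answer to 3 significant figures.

|ΔT| = |27.83 − 22.30| = 5.53 °C
|q_surr| = (319.9 × 4.1 + 80.2) × 5.53 = 1391.79 × 5.53 = 7697 J
n(KOH) = 7.76 / 56.11 = 0.1383 mol
Temperature rose, so q_rxn = −|q_surr| = -7.697 kJ
ΔH = q_rxn / n = -55.65 kJ/mol

ΔH = -55.7 kJ/mol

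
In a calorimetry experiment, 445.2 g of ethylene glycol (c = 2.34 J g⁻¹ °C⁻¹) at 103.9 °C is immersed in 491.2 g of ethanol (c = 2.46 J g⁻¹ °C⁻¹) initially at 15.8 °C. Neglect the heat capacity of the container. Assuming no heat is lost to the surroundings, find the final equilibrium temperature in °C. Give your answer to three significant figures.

T_f = 56.6 °C

Heat lost by ethylene glycol = heat gained by ethanol.
(445.2)(2.34)(103.9 − T) = (491.2)(2.46)(T − 15.8)
1041.768 (103.9 − T) = 1208.352 (T − 15.8)
108240 − 1041.768 T = 1208.352 T − 19092
127332 = 2250.120 T
T = 56.59 °C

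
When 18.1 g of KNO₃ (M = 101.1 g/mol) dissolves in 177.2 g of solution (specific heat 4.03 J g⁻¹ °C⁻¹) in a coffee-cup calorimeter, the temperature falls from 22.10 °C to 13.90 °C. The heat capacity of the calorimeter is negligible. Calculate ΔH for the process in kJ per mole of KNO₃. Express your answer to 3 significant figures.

ΔH = 32.7 kJ/mol

|ΔT| = |13.90 − 22.10| = 8.20 °C
|q_surr| = (177.2 × 4.03) × 8.20 = 714.116 × 8.20 = 5856 J
n(KNO₃) = 18.1 / 101.1 = 0.1790 mol
Temperature fell, so q_rxn = +|q_surr| = 5.856 kJ
ΔH = q_rxn / n = 32.72 kJ/mol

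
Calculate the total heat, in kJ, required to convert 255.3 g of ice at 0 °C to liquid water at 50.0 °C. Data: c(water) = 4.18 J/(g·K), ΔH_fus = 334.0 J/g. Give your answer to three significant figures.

q = 139 kJ

q1 (melt at 0 °C): 255.3 × 334.0 = 85270 J
q2 (heat water 0.0→50.0 °C): 255.3 × 4.18 × 50.0 = 53358 J
Total: 85270 + 53358 = 138628 J = 139 kJ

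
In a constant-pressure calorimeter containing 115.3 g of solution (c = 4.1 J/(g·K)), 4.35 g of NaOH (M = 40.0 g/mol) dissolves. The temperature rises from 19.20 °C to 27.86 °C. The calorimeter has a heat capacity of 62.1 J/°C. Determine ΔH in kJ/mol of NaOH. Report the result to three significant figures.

|ΔT| = |27.86 − 19.20| = 8.66 °C
|q_surr| = (115.3 × 4.1 + 62.1) × 8.66 = 534.83 × 8.66 = 4632 J
n(NaOH) = 4.35 / 40.0 = 0.1088 mol
Temperature rose, so q_rxn = −|q_surr| = -4.632 kJ
ΔH = q_rxn / n = -42.57 kJ/mol

ΔH = -42.6 kJ/mol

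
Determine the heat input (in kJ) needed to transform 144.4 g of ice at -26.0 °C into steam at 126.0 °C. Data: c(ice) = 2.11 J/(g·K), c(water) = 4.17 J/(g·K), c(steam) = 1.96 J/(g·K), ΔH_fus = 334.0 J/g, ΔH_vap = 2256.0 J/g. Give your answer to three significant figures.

q = 449 kJ

q1 (heat ice -26.0→0.0 °C): 144.4 × 2.11 × 26.0 = 7922 J
q2 (melt at 0 °C): 144.4 × 334.0 = 48230 J
q3 (heat water 0.0→100.0 °C): 144.4 × 4.17 × 100.0 = 60215 J
q4 (vaporize at 100 °C): 144.4 × 2256.0 = 325766 J
q5 (heat steam 100.0→126.0 °C): 144.4 × 1.96 × 26.0 = 7359 J
Total: 7922 + 48230 + 60215 + 325766 + 7359 = 449492 J = 449 kJ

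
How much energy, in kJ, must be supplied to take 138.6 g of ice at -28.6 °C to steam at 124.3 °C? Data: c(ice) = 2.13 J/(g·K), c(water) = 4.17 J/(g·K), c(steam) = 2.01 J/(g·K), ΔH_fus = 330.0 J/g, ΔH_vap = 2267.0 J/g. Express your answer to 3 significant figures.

q1 (heat ice -28.6→0.0 °C): 138.6 × 2.13 × 28.6 = 8443 J
q2 (melt at 0 °C): 138.6 × 330.0 = 45738 J
q3 (heat water 0.0→100.0 °C): 138.6 × 4.17 × 100.0 = 57796 J
q4 (vaporize at 100 °C): 138.6 × 2267.0 = 314206 J
q5 (heat steam 100.0→124.3 °C): 138.6 × 2.01 × 24.3 = 6770 J
Total: 8443 + 45738 + 57796 + 314206 + 6770 = 432953 J = 433 kJ

q = 433 kJ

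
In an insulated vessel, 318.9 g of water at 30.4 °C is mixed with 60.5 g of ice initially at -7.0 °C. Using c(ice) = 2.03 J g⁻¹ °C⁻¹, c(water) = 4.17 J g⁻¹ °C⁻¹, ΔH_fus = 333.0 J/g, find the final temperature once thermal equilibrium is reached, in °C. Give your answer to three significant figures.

Heat to bring ice to 0 °C and melt it: q₁ = 60.5×2.03×7.0 + 60.5×333.0 = 21006 J
Heat the water can supply cooling to 0 °C: 318.9×4.17×30.4 = 40426.3 J > q₁, so all ice melts.
Energy balance: 318.9×4.17×(30.4 − T) = 21006 + 60.5×4.17×(T − 0)
1329.813(30.4 − T) = 21006 + 252.285 T
40426.3 − 21006 = 1582.098 T
T = 19420.3 / 1582.098 = 12.28 °C

T_f = 12.3 °C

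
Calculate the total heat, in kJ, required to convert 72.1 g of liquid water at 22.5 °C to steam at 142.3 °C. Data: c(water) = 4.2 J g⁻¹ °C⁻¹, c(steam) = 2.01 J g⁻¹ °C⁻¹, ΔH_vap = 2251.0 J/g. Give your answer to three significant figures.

q1 (heat water 22.5→100.0 °C): 72.1 × 4.2 × 77.5 = 23469 J
q2 (vaporize at 100 °C): 72.1 × 2251.0 = 162297 J
q3 (heat steam 100.0→142.3 °C): 72.1 × 2.01 × 42.3 = 6130 J
Total: 23469 + 162297 + 6130 = 191896 J = 192 kJ

q = 192 kJ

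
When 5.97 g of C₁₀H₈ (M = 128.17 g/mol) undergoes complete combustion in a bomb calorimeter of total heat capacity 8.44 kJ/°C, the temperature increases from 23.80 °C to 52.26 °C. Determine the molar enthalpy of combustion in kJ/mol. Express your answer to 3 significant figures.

ΔT = 52.26 − 23.80 = 28.46 °C
q_cal = C_cal × ΔT = 8.44 × 28.46 = 240.2024 kJ
n = 5.97 / 128.17 = 0.04658 mol
q_rxn = −q_cal = -240.2024 kJ
ΔH = -240.2024 / 0.04658 = -5157 kJ/mol

ΔH = -5160 kJ/mol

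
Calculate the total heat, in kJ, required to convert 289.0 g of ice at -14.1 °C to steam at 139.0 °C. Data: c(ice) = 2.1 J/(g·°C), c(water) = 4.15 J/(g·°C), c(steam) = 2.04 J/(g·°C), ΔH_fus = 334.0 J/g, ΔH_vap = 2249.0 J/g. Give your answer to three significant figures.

q = 898 kJ

q1 (heat ice -14.1→0.0 °C): 289.0 × 2.1 × 14.1 = 8557 J
q2 (melt at 0 °C): 289.0 × 334.0 = 96526 J
q3 (heat water 0.0→100.0 °C): 289.0 × 4.15 × 100.0 = 119935 J
q4 (vaporize at 100 °C): 289.0 × 2249.0 = 649961 J
q5 (heat steam 100.0→139.0 °C): 289.0 × 2.04 × 39.0 = 22993 J
Total: 8557 + 96526 + 119935 + 649961 + 22993 = 897972 J = 898 kJ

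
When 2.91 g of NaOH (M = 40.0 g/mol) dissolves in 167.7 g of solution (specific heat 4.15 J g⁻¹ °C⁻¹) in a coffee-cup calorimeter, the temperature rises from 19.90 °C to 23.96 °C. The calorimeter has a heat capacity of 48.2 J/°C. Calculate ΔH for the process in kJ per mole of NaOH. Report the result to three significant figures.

ΔH = -41.5 kJ/mol

|ΔT| = |23.96 − 19.90| = 4.06 °C
|q_surr| = (167.7 × 4.15 + 48.2) × 4.06 = 744.155 × 4.06 = 3021 J
n(NaOH) = 2.91 / 40.0 = 0.07275 mol
Temperature rose, so q_rxn = −|q_surr| = -3.021 kJ
ΔH = q_rxn / n = -41.53 kJ/mol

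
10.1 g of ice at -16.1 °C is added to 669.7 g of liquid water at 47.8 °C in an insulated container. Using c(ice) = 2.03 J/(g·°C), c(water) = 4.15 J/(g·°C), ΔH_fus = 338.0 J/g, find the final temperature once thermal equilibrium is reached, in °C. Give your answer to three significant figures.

Heat to bring ice to 0 °C and melt it: q₁ = 10.1×2.03×16.1 + 10.1×338.0 = 3743.9 J
Heat the water can supply cooling to 0 °C: 669.7×4.15×47.8 = 132848 J > q₁, so all ice melts.
Energy balance: 669.7×4.15×(47.8 − T) = 3743.9 + 10.1×4.15×(T − 0)
2779.255(47.8 − T) = 3743.9 + 41.915 T
132848 − 3743.9 = 2821.170 T
T = 129104.1 / 2821.170 = 45.76 °C

T_f = 45.8 °C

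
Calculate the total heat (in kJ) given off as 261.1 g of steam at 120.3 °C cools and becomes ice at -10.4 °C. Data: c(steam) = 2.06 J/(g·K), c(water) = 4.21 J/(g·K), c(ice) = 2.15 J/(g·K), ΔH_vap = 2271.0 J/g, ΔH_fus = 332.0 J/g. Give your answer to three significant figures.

q1 (cool steam 120.3→100 °C): 261.1 × 2.06 × 20.3 = 10919 J
q2 (condense at 100 °C): 261.1 × 2271.0 = 592958 J
q3 (cool water 100→0 °C): 261.1 × 4.21 × 100.0 = 109923 J
q4 (freeze at 0 °C): 261.1 × 332.0 = 86685 J
q5 (cool ice 0→-10.4 °C): 261.1 × 2.15 × 10.4 = 5838 J
Total: 10919 + 592958 + 109923 + 86685 + 5838 = 806323 J = 806 kJ

q = 806 kJ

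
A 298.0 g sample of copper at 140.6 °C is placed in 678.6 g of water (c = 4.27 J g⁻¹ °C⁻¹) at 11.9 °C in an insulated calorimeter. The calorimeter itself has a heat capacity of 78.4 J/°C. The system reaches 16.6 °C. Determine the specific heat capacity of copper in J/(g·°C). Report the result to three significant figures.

c = 0.379 J/(g·°C)

q_gained = (678.6 × 4.27 + 78.4) × (16.6 − 11.9) = 13990 J
q_lost = 298.0 × c × (140.6 − 16.6) = 36952 c
Set equal: c = 13990 / 36952 = 0.379 J/(g·°C)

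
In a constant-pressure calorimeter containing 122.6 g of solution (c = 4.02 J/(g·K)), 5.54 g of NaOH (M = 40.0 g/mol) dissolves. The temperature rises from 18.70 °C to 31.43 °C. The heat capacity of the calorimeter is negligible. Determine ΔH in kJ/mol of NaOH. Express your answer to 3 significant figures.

|ΔT| = |31.43 − 18.70| = 12.73 °C
|q_surr| = (122.6 × 4.02) × 12.73 = 492.852 × 12.73 = 6274 J
n(NaOH) = 5.54 / 40.0 = 0.1385 mol
Temperature rose, so q_rxn = −|q_surr| = -6.274 kJ
ΔH = q_rxn / n = -45.30 kJ/mol

ΔH = -45.3 kJ/mol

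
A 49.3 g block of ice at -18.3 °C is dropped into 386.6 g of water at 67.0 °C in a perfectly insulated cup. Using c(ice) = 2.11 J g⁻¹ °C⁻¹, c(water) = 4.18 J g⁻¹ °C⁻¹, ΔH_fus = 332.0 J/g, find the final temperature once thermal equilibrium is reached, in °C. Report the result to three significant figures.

T_f = 49.4 °C

Heat to bring ice to 0 °C and melt it: q₁ = 49.3×2.11×18.3 + 49.3×332.0 = 18271 J
Heat the water can supply cooling to 0 °C: 386.6×4.18×67.0 = 108271 J > q₁, so all ice melts.
Energy balance: 386.6×4.18×(67.0 − T) = 18271 + 49.3×4.18×(T − 0)
1615.988(67.0 − T) = 18271 + 206.074 T
108271 − 18271 = 1822.062 T
T = 90000 / 1822.062 = 49.39 °C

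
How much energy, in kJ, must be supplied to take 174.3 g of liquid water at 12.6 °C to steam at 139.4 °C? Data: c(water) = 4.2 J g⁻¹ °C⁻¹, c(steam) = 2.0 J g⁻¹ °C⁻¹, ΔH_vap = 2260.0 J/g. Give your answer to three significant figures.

q1 (heat water 12.6→100.0 °C): 174.3 × 4.2 × 87.4 = 63982 J
q2 (vaporize at 100 °C): 174.3 × 2260.0 = 393918 J
q3 (heat steam 100.0→139.4 °C): 174.3 × 2.0 × 39.4 = 13735 J
Total: 63982 + 393918 + 13735 = 471635 J = 472 kJ

q = 472 kJ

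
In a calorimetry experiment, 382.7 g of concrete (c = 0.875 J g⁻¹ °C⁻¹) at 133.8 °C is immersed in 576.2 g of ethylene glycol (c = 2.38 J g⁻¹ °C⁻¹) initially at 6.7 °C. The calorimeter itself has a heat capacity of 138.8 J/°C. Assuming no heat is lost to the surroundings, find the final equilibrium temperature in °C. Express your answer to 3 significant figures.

T_f = 29.8 °C

Heat lost by concrete = heat gained by ethylene glycol + calorimeter.
(382.7)(0.875)(133.8 − T) = [(576.2)(2.38) + 138.8](T − 6.7)
334.8625 (133.8 − T) = 1510.156 (T − 6.7)
44805 − 334.8625 T = 1510.156 T − 10118
54923 = 1845.0185 T
T = 29.77 °C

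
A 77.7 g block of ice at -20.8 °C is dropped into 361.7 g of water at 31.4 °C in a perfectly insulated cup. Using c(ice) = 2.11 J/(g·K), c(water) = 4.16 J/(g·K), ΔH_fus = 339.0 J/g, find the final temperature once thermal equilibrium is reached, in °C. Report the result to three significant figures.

Heat to bring ice to 0 °C and melt it: q₁ = 77.7×2.11×20.8 + 77.7×339.0 = 29750 J
Heat the water can supply cooling to 0 °C: 361.7×4.16×31.4 = 47246.7 J > q₁, so all ice melts.
Energy balance: 361.7×4.16×(31.4 − T) = 29750 + 77.7×4.16×(T − 0)
1504.672(31.4 − T) = 29750 + 323.232 T
47246.7 − 29750 = 1827.904 T
T = 17496.7 / 1827.904 = 9.572 °C

T_f = 9.57 °C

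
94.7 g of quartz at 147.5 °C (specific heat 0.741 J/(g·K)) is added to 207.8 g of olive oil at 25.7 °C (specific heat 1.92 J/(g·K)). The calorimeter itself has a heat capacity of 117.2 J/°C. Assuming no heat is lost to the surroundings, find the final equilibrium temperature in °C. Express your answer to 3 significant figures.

T_f = 40.3 °C

Heat lost by quartz = heat gained by olive oil + calorimeter.
(94.7)(0.741)(147.5 − T) = [(207.8)(1.92) + 117.2](T − 25.7)
70.1727 (147.5 − T) = 516.176 (T − 25.7)
10350 − 70.1727 T = 516.176 T − 13266
23616 = 586.3487 T
T = 40.28 °C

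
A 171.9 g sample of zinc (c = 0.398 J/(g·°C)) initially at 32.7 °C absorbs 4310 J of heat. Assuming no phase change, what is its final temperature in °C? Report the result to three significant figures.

ΔT = q / (m c) = 4310 / (171.9 × 0.398) = 63.00 °C
T_f = 32.7 + 63.00 = 95.70 °C

T_f = 95.7 °C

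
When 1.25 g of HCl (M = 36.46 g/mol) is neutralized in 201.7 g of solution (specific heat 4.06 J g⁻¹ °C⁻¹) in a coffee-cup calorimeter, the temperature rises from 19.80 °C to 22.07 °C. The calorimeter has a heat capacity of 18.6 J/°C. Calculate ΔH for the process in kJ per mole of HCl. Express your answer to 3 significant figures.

|ΔT| = |22.07 − 19.80| = 2.27 °C
|q_surr| = (201.7 × 4.06 + 18.6) × 2.27 = 837.502 × 2.27 = 1901 J
n(HCl) = 1.25 / 36.46 = 0.03428 mol
Temperature rose, so q_rxn = −|q_surr| = -1.901 kJ
ΔH = q_rxn / n = -55.46 kJ/mol

ΔH = -55.5 kJ/mol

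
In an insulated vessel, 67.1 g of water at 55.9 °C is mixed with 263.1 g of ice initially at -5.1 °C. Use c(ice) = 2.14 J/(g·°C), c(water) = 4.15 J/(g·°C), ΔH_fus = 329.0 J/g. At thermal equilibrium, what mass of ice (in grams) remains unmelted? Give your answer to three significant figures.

Heat to warm all ice to 0 °C: 263.1×2.14×5.1 = 2871.5 J
Heat released by water cooling to 0 °C: 67.1×4.15×55.9 = 15566 J
15566 J < 2871.5 + 263.1×329.0 = 89431.4 J, so not all ice melts; final T = 0 °C.
Heat left for melting: 15566 − 2871.5 = 12694.5 J
Mass melted = 12694.5 / 329.0 = 38.59 g
Ice remaining = 263.1 − 38.59 = 224.51 g

m_ice remaining = 225 g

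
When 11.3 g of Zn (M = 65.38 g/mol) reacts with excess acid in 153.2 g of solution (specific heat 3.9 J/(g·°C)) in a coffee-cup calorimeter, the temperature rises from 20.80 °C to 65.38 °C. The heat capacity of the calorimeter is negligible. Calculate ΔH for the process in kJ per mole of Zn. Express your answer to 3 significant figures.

|ΔT| = |65.38 − 20.80| = 44.58 °C
|q_surr| = (153.2 × 3.9) × 44.58 = 597.48 × 44.58 = 26640 J
n(Zn) = 11.3 / 65.38 = 0.1728 mol
Temperature rose, so q_rxn = −|q_surr| = -26.64 kJ
ΔH = q_rxn / n = -154.2 kJ/mol

ΔH = -154 kJ/mol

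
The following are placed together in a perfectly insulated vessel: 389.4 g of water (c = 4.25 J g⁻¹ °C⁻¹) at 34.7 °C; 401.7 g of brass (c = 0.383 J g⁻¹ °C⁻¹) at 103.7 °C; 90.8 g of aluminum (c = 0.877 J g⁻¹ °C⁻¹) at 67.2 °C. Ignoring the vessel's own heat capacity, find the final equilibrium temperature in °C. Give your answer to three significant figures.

T_f = 41.7 °C

Σ mᵢcᵢ(T − Tᵢ) = 0  ⇒  T = Σ mᵢcᵢTᵢ / Σ mᵢcᵢ
Σ mᵢcᵢ = 389.4×4.25 + 401.7×0.383 + 90.8×0.877 = 1888.4327
Σ mᵢcᵢTᵢ = 1654.95×34.7 + 153.8511×103.7 + 79.6316×67.2 = 78732
T = 78732 / 1888.4327 = 41.69 °C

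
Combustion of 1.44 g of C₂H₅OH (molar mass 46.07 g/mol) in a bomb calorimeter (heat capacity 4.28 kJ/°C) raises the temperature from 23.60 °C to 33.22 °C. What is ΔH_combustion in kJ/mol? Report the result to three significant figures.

ΔH = -1320 kJ/mol

ΔT = 33.22 − 23.60 = 9.62 °C
q_cal = C_cal × ΔT = 4.28 × 9.62 = 41.1736 kJ
n = 1.44 / 46.07 = 0.03126 mol
q_rxn = −q_cal = -41.1736 kJ
ΔH = -41.1736 / 0.03126 = -1317 kJ/mol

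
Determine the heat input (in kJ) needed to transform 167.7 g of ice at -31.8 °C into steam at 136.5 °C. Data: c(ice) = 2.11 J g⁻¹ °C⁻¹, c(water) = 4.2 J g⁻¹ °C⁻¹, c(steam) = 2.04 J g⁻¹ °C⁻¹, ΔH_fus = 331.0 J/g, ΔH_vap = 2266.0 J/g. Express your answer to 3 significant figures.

q = 530 kJ

q1 (heat ice -31.8→0.0 °C): 167.7 × 2.11 × 31.8 = 11252 J
q2 (melt at 0 °C): 167.7 × 331.0 = 55509 J
q3 (heat water 0.0→100.0 °C): 167.7 × 4.2 × 100.0 = 70434 J
q4 (vaporize at 100 °C): 167.7 × 2266.0 = 380008 J
q5 (heat steam 100.0→136.5 °C): 167.7 × 2.04 × 36.5 = 12487 J
Total: 11252 + 55509 + 70434 + 380008 + 12487 = 529690 J = 530 kJ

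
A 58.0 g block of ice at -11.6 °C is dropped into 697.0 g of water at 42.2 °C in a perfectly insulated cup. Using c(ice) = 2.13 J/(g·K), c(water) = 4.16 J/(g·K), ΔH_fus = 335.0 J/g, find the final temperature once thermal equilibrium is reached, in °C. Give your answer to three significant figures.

Heat to bring ice to 0 °C and melt it: q₁ = 58.0×2.13×11.6 + 58.0×335.0 = 20863 J
Heat the water can supply cooling to 0 °C: 697.0×4.16×42.2 = 122360 J > q₁, so all ice melts.
Energy balance: 697.0×4.16×(42.2 − T) = 20863 + 58.0×4.16×(T − 0)
2899.52(42.2 − T) = 20863 + 241.28 T
122360 − 20863 = 3140.80 T
T = 101497 / 3140.80 = 32.32 °C

T_f = 32.3 °C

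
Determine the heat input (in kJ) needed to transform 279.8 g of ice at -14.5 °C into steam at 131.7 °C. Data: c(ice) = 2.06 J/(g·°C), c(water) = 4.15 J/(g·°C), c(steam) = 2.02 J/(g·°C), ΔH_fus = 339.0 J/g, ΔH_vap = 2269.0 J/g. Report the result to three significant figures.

q = 872 kJ

q1 (heat ice -14.5→0.0 °C): 279.8 × 2.06 × 14.5 = 8358 J
q2 (melt at 0 °C): 279.8 × 339.0 = 94852 J
q3 (heat water 0.0→100.0 °C): 279.8 × 4.15 × 100.0 = 116117 J
q4 (vaporize at 100 °C): 279.8 × 2269.0 = 634866 J
q5 (heat steam 100.0→131.7 °C): 279.8 × 2.02 × 31.7 = 17917 J
Total: 8358 + 94852 + 116117 + 634866 + 17917 = 872110 J = 872 kJ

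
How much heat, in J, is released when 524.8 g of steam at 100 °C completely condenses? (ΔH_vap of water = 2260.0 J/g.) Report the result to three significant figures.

q = 1190000 J

q = m × ΔH_vap = 524.8 × 2260.0 = 1186000 J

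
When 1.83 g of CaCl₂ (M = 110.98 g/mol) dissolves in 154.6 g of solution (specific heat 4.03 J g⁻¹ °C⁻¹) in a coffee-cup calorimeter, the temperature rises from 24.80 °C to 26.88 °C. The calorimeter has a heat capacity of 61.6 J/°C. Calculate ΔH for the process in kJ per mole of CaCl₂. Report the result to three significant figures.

|ΔT| = |26.88 − 24.80| = 2.08 °C
|q_surr| = (154.6 × 4.03 + 61.6) × 2.08 = 684.638 × 2.08 = 1424 J
n(CaCl₂) = 1.83 / 110.98 = 0.01649 mol
Temperature rose, so q_rxn = −|q_surr| = -1.424 kJ
ΔH = q_rxn / n = -86.36 kJ/mol

ΔH = -86.4 kJ/mol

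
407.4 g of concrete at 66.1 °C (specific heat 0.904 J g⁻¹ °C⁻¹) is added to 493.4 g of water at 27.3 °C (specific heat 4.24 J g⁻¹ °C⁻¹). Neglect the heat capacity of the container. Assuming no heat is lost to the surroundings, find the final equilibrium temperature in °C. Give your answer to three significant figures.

Heat lost by concrete = heat gained by water.
(407.4)(0.904)(66.1 − T) = (493.4)(4.24)(T − 27.3)
368.2896 (66.1 − T) = 2092.016 (T − 27.3)
24344 − 368.2896 T = 2092.016 T − 57112
81456 = 2460.3056 T
T = 33.11 °C

T_f = 33.1 °C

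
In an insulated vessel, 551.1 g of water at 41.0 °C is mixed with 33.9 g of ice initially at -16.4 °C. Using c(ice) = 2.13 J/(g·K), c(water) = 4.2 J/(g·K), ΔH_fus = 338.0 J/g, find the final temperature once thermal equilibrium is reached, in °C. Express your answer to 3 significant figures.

Heat to bring ice to 0 °C and melt it: q₁ = 33.9×2.13×16.4 + 33.9×338.0 = 12642 J
Heat the water can supply cooling to 0 °C: 551.1×4.2×41.0 = 94899.4 J > q₁, so all ice melts.
Energy balance: 551.1×4.2×(41.0 − T) = 12642 + 33.9×4.2×(T − 0)
2314.62(41.0 − T) = 12642 + 142.38 T
94899.4 − 12642 = 2457.00 T
T = 82257.4 / 2457.00 = 33.48 °C

T_f = 33.5 °C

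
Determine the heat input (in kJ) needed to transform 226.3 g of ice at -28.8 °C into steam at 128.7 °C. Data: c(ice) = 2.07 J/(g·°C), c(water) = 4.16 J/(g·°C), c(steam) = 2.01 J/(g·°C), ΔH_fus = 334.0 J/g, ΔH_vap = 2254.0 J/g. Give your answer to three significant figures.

q1 (heat ice -28.8→0.0 °C): 226.3 × 2.07 × 28.8 = 13491 J
q2 (melt at 0 °C): 226.3 × 334.0 = 75584 J
q3 (heat water 0.0→100.0 °C): 226.3 × 4.16 × 100.0 = 94141 J
q4 (vaporize at 100 °C): 226.3 × 2254.0 = 510080 J
q5 (heat steam 100.0→128.7 °C): 226.3 × 2.01 × 28.7 = 13055 J
Total: 13491 + 75584 + 94141 + 510080 + 13055 = 706351 J = 706 kJ

q = 706 kJ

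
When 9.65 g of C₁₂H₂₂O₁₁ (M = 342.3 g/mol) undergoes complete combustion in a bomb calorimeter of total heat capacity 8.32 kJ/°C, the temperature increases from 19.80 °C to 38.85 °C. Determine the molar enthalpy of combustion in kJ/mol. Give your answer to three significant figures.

ΔH = -5620 kJ/mol

ΔT = 38.85 − 19.80 = 19.05 °C
q_cal = C_cal × ΔT = 8.32 × 19.05 = 158.496 kJ
n = 9.65 / 342.3 = 0.02819 mol
q_rxn = −q_cal = -158.496 kJ
ΔH = -158.496 / 0.02819 = -5622 kJ/mol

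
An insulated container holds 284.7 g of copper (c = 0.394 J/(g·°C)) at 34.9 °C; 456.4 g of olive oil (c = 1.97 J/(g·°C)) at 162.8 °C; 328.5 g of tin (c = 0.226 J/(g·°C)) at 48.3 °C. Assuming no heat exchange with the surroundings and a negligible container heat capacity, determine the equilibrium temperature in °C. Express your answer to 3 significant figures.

T_f = 142 °C

Σ mᵢcᵢ(T − Tᵢ) = 0  ⇒  T = Σ mᵢcᵢTᵢ / Σ mᵢcᵢ
Σ mᵢcᵢ = 284.7×0.394 + 456.4×1.97 + 328.5×0.226 = 1085.5208
Σ mᵢcᵢTᵢ = 112.1718×34.9 + 899.108×162.8 + 74.241×48.3 = 153880
T = 153880 / 1085.5208 = 141.8 °C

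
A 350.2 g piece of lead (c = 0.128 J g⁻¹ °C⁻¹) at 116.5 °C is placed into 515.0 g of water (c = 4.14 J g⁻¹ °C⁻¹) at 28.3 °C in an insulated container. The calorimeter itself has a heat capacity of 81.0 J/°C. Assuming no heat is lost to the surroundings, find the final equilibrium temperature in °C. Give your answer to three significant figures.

T_f = 30.1 °C

Heat lost by lead = heat gained by water + calorimeter.
(350.2)(0.128)(116.5 − T) = [(515.0)(4.14) + 81.0](T − 28.3)
44.8256 (116.5 − T) = 2213.1 (T − 28.3)
5222.2 − 44.8256 T = 2213.1 T − 62631
67853.2 = 2257.9256 T
T = 30.05 °C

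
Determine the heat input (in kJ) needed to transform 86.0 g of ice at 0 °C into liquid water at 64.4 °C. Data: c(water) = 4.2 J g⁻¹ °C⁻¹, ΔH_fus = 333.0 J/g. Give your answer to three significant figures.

q1 (melt at 0 °C): 86.0 × 333.0 = 28638 J
q2 (heat water 0.0→64.4 °C): 86.0 × 4.2 × 64.4 = 23261 J
Total: 28638 + 23261 = 51899 J = 51.9 kJ

q = 51.9 kJ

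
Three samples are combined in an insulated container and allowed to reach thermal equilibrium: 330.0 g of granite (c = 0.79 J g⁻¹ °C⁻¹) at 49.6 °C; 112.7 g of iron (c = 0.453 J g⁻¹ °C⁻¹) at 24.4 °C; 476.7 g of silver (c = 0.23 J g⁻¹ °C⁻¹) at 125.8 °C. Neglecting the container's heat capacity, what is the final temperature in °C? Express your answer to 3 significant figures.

T_f = 66.4 °C

Σ mᵢcᵢ(T − Tᵢ) = 0  ⇒  T = Σ mᵢcᵢTᵢ / Σ mᵢcᵢ
Σ mᵢcᵢ = 330.0×0.79 + 112.7×0.453 + 476.7×0.23 = 421.3941
Σ mᵢcᵢTᵢ = 260.7×49.6 + 51.0531×24.4 + 109.641×125.8 = 27969
T = 27969 / 421.3941 = 66.37 °C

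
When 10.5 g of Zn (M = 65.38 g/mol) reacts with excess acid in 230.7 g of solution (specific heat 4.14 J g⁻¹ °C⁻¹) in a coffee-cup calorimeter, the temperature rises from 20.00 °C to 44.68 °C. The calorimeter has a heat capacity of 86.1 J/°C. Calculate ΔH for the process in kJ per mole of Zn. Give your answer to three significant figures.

|ΔT| = |44.68 − 20.00| = 24.68 °C
|q_surr| = (230.7 × 4.14 + 86.1) × 24.68 = 1041.198 × 24.68 = 25700 J
n(Zn) = 10.5 / 65.38 = 0.1606 mol
Temperature rose, so q_rxn = −|q_surr| = -25.70 kJ
ΔH = q_rxn / n = -160.0 kJ/mol

ΔH = -160 kJ/mol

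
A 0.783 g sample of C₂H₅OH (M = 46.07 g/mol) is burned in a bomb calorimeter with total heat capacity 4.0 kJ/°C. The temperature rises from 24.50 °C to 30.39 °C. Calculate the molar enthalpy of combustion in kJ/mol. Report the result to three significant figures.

ΔH = -1390 kJ/mol

ΔT = 30.39 − 24.50 = 5.89 °C
q_cal = C_cal × ΔT = 4.0 × 5.89 = 23.56 kJ
n = 0.783 / 46.07 = 0.01700 mol
q_rxn = −q_cal = -23.56 kJ
ΔH = -23.56 / 0.01700 = -1386 kJ/mol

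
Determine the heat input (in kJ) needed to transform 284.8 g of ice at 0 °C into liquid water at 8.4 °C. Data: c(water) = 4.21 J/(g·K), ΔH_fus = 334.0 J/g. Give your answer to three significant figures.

q = 105 kJ

q1 (melt at 0 °C): 284.8 × 334.0 = 95123 J
q2 (heat water 0.0→8.4 °C): 284.8 × 4.21 × 8.4 = 10072 J
Total: 95123 + 10072 = 105195 J = 105 kJ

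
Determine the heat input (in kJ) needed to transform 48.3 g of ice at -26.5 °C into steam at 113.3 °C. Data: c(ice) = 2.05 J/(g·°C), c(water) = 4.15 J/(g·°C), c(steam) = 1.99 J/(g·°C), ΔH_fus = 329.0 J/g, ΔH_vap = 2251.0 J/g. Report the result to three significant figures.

q = 149 kJ

q1 (heat ice -26.5→0.0 °C): 48.3 × 2.05 × 26.5 = 2624 J
q2 (melt at 0 °C): 48.3 × 329.0 = 15891 J
q3 (heat water 0.0→100.0 °C): 48.3 × 4.15 × 100.0 = 20045 J
q4 (vaporize at 100 °C): 48.3 × 2251.0 = 108723 J
q5 (heat steam 100.0→113.3 °C): 48.3 × 1.99 × 13.3 = 1278 J
Total: 2624 + 15891 + 20045 + 108723 + 1278 = 148561 J = 149 kJ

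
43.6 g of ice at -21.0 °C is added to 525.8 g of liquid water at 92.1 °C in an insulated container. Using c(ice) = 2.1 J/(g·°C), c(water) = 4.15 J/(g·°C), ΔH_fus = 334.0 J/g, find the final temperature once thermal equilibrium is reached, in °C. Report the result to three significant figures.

Heat to bring ice to 0 °C and melt it: q₁ = 43.6×2.1×21.0 + 43.6×334.0 = 16485 J
Heat the water can supply cooling to 0 °C: 525.8×4.15×92.1 = 200969 J > q₁, so all ice melts.
Energy balance: 525.8×4.15×(92.1 − T) = 16485 + 43.6×4.15×(T − 0)
2182.07(92.1 − T) = 16485 + 180.94 T
200969 − 16485 = 2363.01 T
T = 184484 / 2363.01 = 78.07 °C

T_f = 78.1 °C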